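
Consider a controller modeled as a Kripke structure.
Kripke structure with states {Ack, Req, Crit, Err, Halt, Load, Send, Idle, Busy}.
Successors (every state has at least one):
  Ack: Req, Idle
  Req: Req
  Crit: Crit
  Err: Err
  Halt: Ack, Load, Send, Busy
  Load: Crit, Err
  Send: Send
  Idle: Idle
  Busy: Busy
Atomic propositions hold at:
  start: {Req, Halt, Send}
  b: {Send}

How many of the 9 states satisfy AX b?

Sat(AX b) = {s : every successor in {Send}} = {Send}
|Sat(AX b)| = |{Send}| = 1.

1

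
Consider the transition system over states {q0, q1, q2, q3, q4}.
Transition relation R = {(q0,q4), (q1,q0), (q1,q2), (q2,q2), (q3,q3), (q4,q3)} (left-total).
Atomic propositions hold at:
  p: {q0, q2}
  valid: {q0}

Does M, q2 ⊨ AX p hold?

Yes

Sat(AX p) = {s : every successor in {q0, q2}} = {q1, q2}
q2 ∈ Sat(AX p) = {q1, q2}, so the formula holds at q2.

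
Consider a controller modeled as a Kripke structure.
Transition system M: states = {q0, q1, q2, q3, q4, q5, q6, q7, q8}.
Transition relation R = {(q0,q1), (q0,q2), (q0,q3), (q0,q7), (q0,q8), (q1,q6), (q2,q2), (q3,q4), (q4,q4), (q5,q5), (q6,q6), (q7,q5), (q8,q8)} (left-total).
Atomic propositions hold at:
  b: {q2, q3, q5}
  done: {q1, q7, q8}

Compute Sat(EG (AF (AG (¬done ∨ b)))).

{q1, q2, q3, q4, q5, q6, q7}

Sat(¬done) = {q0, q2, q3, q4, q5, q6}
Sat(¬done ∨ b) = {q0, q2, q3, q4, q5, q6}
AG (¬done ∨ b): greatest fixpoint, start Z0 = {q0, q2, q3, q4, q5, q6}, keep only states in Sat with every successor in Z. Z1 = {q2, q3, q4, q5, q6}; fixed.
Sat(AG (¬done ∨ b)) = {q2, q3, q4, q5, q6}
AF (AG (¬done ∨ b)): least fixpoint, start Z0 = {q2, q3, q4, q5, q6}, add states with every successor in Z. Z1 = {q1, q2, q3, q4, q5, q6, q7}; fixed.
Sat(AF (AG (¬done ∨ b))) = {q1, q2, q3, q4, q5, q6, q7}
EG (AF (AG (¬done ∨ b))): greatest fixpoint, start Z0 = {q1, q2, q3, q4, q5, q6, q7}, keep only states in Sat with some successor in Z. Already a fixed point.
Sat(EG (AF (AG (¬done ∨ b)))) = {q1, q2, q3, q4, q5, q6, q7}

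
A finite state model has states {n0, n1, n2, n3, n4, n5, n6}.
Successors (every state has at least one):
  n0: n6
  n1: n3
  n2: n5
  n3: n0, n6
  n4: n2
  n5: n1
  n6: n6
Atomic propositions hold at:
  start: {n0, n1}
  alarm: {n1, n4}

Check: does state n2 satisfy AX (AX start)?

Yes

Sat(AX start) = {s : every successor in {n0, n1}} = {n5}
Sat(AX (AX start)) = {s : every successor in {n5}} = {n2}
n2 ∈ Sat(AX (AX start)) = {n2}, so the formula holds at n2.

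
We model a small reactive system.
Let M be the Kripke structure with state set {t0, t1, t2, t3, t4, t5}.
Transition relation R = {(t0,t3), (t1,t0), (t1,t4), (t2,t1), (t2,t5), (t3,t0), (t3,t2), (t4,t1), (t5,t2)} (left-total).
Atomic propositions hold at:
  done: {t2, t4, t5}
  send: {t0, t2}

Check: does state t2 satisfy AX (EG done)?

No

EG done: greatest fixpoint, start Z0 = {t2, t4, t5}, keep only states in Sat with some successor in Z. Z1 = {t2, t5}; fixed.
Sat(EG done) = {t2, t5}
Sat(AX (EG done)) = {s : every successor in {t2, t5}} = {t5}
t2 ∉ Sat(AX (EG done)) = {t5}, so the formula does not hold at t2.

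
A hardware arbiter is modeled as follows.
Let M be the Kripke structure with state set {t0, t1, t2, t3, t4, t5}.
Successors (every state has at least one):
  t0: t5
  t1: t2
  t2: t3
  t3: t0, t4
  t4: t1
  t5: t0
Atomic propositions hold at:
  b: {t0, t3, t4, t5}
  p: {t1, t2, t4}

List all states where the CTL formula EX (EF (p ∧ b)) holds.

{t1, t2, t3, t4}

Sat(p ∧ b) = {t4}
EF (p ∧ b): least fixpoint, start Z0 = {t4}, add states with some successor in Z. Z1 = {t3, t4}; Z2 = {t2, t3, t4}; Z3 = {t1, t2, t3, t4}; fixed.
Sat(EF (p ∧ b)) = {t1, t2, t3, t4}
Sat(EX (EF (p ∧ b))) = {s : some successor in {t1, t2, t3, t4}} = {t1, t2, t3, t4}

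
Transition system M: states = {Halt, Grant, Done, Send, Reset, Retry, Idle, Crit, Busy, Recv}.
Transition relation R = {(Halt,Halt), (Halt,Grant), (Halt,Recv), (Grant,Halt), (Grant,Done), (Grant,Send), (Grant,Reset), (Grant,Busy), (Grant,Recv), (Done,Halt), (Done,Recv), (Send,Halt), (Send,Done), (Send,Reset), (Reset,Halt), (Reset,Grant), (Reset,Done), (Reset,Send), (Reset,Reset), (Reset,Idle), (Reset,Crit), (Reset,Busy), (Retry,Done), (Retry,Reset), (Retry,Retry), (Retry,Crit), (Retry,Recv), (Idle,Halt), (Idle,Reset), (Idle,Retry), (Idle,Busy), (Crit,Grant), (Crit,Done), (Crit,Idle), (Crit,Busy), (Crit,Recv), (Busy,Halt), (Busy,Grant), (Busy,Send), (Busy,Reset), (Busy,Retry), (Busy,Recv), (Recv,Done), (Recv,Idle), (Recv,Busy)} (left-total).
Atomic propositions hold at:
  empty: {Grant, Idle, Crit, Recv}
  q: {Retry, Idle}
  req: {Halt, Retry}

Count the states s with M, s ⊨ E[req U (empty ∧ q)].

Sat(empty ∧ q) = {Idle}
E[req U (empty ∧ q)]: least fixpoint, start Z0 = Sat((empty ∧ q)) = {Idle}, add states in Sat(req) with some successor in Z. Already a fixed point.
Sat(E[req U (empty ∧ q)]) = {Idle}
|Sat(E[req U (empty ∧ q)])| = |{Idle}| = 1.

1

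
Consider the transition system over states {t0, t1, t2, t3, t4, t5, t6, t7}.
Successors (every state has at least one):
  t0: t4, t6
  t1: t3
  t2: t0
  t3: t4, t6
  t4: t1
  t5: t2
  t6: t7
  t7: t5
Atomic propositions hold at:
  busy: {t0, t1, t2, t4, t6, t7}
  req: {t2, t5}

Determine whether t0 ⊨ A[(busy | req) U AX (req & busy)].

No

Sat(busy | req) = {t0, t1, t2, t4, t5, t6, t7}
Sat(req & busy) = {t2}
Sat(AX (req & busy)) = {s : every successor in {t2}} = {t5}
A[(busy | req) U AX (req & busy)]: least fixpoint, start Z0 = Sat(AX (req & busy)) = {t5}, add states in Sat(busy | req) with every successor in Z. Z1 = {t5, t7}; Z2 = {t5, t6, t7}; fixed.
Sat(A[(busy | req) U AX (req & busy)]) = {t5, t6, t7}
t0 ∉ Sat(A[(busy | req) U AX (req & busy)]) = {t5, t6, t7}, so the formula does not hold at t0.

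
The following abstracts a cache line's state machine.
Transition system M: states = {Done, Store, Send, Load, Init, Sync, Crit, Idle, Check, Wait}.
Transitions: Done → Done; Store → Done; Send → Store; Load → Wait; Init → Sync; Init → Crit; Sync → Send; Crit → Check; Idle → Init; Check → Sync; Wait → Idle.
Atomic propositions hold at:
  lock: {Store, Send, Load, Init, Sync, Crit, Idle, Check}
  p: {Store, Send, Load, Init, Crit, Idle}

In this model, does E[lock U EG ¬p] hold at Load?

No

Sat(¬p) = {Done, Sync, Check, Wait}
EG ¬p: greatest fixpoint, start Z0 = {Done, Sync, Check, Wait}, keep only states in Sat with some successor in Z. Z1 = {Done, Check}; Z2 = {Done}; fixed.
Sat(EG ¬p) = {Done}
E[lock U EG ¬p]: least fixpoint, start Z0 = Sat(EG ¬p) = {Done}, add states in Sat(lock) with some successor in Z. Z1 = {Done, Store}; Z2 = {Done, Store, Send}; Z3 = {Done, Store, Send, Sync}; Z4 = {Done, Store, Send, Init, Sync, Check}; Z5 = {Done, Store, Send, Init, Sync, Crit, Idle, Check}; fixed.
Sat(E[lock U EG ¬p]) = {Done, Store, Send, Init, Sync, Crit, Idle, Check}
Load ∉ Sat(E[lock U EG ¬p]) = {Done, Store, Send, Init, Sync, Crit, Idle, Check}, so the formula does not hold at Load.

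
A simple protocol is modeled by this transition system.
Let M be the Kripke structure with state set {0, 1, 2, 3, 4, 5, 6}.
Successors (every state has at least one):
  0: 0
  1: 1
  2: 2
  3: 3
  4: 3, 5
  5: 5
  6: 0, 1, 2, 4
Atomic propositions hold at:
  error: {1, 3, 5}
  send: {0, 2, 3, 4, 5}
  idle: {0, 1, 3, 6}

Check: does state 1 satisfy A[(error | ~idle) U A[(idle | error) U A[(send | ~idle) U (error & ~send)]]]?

Sat(~idle) = {2, 4, 5}
Sat(error | ~idle) = {1, 2, 3, 4, 5}
Sat(idle | error) = {0, 1, 3, 5, 6}
Sat(send | ~idle) = {0, 2, 3, 4, 5}
Sat(~send) = {1, 6}
Sat(error & ~send) = {1}
A[(send | ~idle) U (error & ~send)]: least fixpoint, start Z0 = Sat((error & ~send)) = {1}, add states in Sat(send | ~idle) with every successor in Z. Already a fixed point.
Sat(A[(send | ~idle) U (error & ~send)]) = {1}
A[(idle | error) U A[(send | ~idle) U (error & ~send)]]: least fixpoint, start Z0 = Sat(A[(send | ~idle) U (error & ~send)]) = {1}, add states in Sat(idle | error) with every successor in Z. Already a fixed point.
Sat(A[(idle | error) U A[(send | ~idle) U (error & ~send)]]) = {1}
A[(error | ~idle) U A[(idle | error) U A[(send | ~idle) U (error & ~send)]]]: least fixpoint, start Z0 = Sat(A[(idle | error) U A[(send | ~idle) U (error & ~send)]]) = {1}, add states in Sat(error | ~idle) with every successor in Z. Already a fixed point.
Sat(A[(error | ~idle) U A[(idle | error) U A[(send | ~idle) U (error & ~send)]]]) = {1}
1 ∈ Sat(A[(error | ~idle) U A[(idle | error) U A[(send | ~idle) U (error & ~send)]]]) = {1}, so the formula holds at 1.

Yes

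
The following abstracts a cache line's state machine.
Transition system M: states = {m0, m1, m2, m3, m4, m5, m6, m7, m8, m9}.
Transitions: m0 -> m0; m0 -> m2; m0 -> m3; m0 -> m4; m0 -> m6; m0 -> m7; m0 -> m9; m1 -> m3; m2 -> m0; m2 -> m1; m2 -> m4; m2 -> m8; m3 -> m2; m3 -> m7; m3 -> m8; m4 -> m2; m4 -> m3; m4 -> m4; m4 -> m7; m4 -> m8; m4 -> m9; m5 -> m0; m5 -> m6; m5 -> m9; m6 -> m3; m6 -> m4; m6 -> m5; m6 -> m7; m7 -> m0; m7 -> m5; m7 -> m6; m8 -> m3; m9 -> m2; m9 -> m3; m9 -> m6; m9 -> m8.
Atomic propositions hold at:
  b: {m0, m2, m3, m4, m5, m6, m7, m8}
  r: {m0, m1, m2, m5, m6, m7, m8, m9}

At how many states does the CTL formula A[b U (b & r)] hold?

Sat(b & r) = {m0, m2, m5, m6, m7, m8}
A[b U (b & r)]: least fixpoint, start Z0 = Sat((b & r)) = {m0, m2, m5, m6, m7, m8}, add states in Sat(b) with every successor in Z. Z1 = {m0, m2, m3, m5, m6, m7, m8}; fixed.
Sat(A[b U (b & r)]) = {m0, m2, m3, m5, m6, m7, m8}
|Sat(A[b U (b & r)])| = |{m0, m2, m3, m5, m6, m7, m8}| = 7.

7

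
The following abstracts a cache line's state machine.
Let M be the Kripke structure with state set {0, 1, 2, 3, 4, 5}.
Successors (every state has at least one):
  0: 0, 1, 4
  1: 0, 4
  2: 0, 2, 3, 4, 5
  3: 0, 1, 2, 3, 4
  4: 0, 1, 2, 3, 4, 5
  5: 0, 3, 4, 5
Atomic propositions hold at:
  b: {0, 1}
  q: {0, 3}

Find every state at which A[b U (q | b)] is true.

Sat(q | b) = {0, 1, 3}
A[b U (q | b)]: least fixpoint, start Z0 = Sat((q | b)) = {0, 1, 3}, add states in Sat(b) with every successor in Z. Already a fixed point.
Sat(A[b U (q | b)]) = {0, 1, 3}

{0, 1, 3}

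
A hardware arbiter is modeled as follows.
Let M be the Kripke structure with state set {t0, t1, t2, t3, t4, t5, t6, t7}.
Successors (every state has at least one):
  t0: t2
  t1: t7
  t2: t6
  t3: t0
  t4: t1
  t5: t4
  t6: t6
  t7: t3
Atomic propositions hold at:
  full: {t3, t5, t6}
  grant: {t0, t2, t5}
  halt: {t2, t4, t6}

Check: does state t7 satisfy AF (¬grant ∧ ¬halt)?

Sat(¬grant) = {t1, t3, t4, t6, t7}
Sat(¬halt) = {t0, t1, t3, t5, t7}
Sat(¬grant ∧ ¬halt) = {t1, t3, t7}
AF (¬grant ∧ ¬halt): least fixpoint, start Z0 = {t1, t3, t7}, add states with every successor in Z. Z1 = {t1, t3, t4, t7}; Z2 = {t1, t3, t4, t5, t7}; fixed.
Sat(AF (¬grant ∧ ¬halt)) = {t1, t3, t4, t5, t7}
t7 ∈ Sat(AF (¬grant ∧ ¬halt)) = {t1, t3, t4, t5, t7}, so the formula holds at t7.

Yes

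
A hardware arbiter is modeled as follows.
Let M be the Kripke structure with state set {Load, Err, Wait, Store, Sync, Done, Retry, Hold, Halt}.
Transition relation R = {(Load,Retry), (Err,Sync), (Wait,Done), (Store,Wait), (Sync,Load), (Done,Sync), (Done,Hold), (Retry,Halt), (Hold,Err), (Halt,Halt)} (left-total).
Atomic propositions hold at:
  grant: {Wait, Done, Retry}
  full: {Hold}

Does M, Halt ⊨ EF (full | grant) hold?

Sat(full | grant) = {Wait, Done, Retry, Hold}
EF (full | grant): least fixpoint, start Z0 = {Wait, Done, Retry, Hold}, add states with some successor in Z. Z1 = {Load, Wait, Store, Done, Retry, Hold}; Z2 = {Load, Wait, Store, Sync, Done, Retry, Hold}; Z3 = {Load, Err, Wait, Store, Sync, Done, Retry, Hold}; fixed.
Sat(EF (full | grant)) = {Load, Err, Wait, Store, Sync, Done, Retry, Hold}
Halt ∉ Sat(EF (full | grant)) = {Load, Err, Wait, Store, Sync, Done, Retry, Hold}, so the formula does not hold at Halt.

No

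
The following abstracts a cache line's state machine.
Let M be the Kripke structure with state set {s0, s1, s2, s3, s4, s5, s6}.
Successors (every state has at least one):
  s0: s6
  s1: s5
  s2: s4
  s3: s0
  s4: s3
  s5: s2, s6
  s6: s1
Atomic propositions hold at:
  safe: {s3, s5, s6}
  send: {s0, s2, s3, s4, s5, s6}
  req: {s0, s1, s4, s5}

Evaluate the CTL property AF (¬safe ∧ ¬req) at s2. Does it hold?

Sat(¬safe) = {s0, s1, s2, s4}
Sat(¬req) = {s2, s3, s6}
Sat(¬safe ∧ ¬req) = {s2}
AF (¬safe ∧ ¬req): least fixpoint, start Z0 = {s2}, add states with every successor in Z. Already a fixed point.
Sat(AF (¬safe ∧ ¬req)) = {s2}
s2 ∈ Sat(AF (¬safe ∧ ¬req)) = {s2}, so the formula holds at s2.

Yes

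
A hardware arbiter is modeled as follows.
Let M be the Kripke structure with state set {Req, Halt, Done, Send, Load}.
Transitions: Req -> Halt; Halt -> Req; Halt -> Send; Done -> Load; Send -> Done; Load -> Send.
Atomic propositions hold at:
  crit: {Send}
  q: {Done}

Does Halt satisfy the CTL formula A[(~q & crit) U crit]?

Sat(~q) = {Req, Halt, Send, Load}
Sat(~q & crit) = {Send}
A[(~q & crit) U crit]: least fixpoint, start Z0 = Sat(crit) = {Send}, add states in Sat(~q & crit) with every successor in Z. Already a fixed point.
Sat(A[(~q & crit) U crit]) = {Send}
Halt ∉ Sat(A[(~q & crit) U crit]) = {Send}, so the formula does not hold at Halt.

No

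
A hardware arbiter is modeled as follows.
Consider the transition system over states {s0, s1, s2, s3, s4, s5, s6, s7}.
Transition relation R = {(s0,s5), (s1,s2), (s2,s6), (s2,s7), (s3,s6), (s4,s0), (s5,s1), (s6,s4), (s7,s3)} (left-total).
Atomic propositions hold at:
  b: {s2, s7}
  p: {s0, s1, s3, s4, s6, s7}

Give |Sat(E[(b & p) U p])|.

6

Sat(b & p) = {s7}
E[(b & p) U p]: least fixpoint, start Z0 = Sat(p) = {s0, s1, s3, s4, s6, s7}, add states in Sat(b & p) with some successor in Z. Already a fixed point.
Sat(E[(b & p) U p]) = {s0, s1, s3, s4, s6, s7}
|Sat(E[(b & p) U p])| = |{s0, s1, s3, s4, s6, s7}| = 6.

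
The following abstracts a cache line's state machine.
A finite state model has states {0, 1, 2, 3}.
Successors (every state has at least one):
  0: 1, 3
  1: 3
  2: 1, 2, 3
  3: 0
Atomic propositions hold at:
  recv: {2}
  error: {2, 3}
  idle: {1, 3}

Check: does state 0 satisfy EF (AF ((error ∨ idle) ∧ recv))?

Sat(error ∨ idle) = {1, 2, 3}
Sat((error ∨ idle) ∧ recv) = {2}
AF ((error ∨ idle) ∧ recv): least fixpoint, start Z0 = {2}, add states with every successor in Z. Already a fixed point.
Sat(AF ((error ∨ idle) ∧ recv)) = {2}
EF (AF ((error ∨ idle) ∧ recv)): least fixpoint, start Z0 = {2}, add states with some successor in Z. Already a fixed point.
Sat(EF (AF ((error ∨ idle) ∧ recv))) = {2}
0 ∉ Sat(EF (AF ((error ∨ idle) ∧ recv))) = {2}, so the formula does not hold at 0.

No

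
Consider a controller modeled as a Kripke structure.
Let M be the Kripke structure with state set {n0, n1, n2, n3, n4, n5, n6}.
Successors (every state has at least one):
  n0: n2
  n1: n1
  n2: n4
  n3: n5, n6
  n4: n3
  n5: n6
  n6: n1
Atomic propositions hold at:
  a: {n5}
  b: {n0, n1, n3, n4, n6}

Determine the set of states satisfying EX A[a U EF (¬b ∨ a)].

Sat(¬b) = {n2, n5}
Sat(¬b ∨ a) = {n2, n5}
EF (¬b ∨ a): least fixpoint, start Z0 = {n2, n5}, add states with some successor in Z. Z1 = {n0, n2, n3, n5}; Z2 = {n0, n2, n3, n4, n5}; fixed.
Sat(EF (¬b ∨ a)) = {n0, n2, n3, n4, n5}
A[a U EF (¬b ∨ a)]: least fixpoint, start Z0 = Sat(EF (¬b ∨ a)) = {n0, n2, n3, n4, n5}, add states in Sat(a) with every successor in Z. Already a fixed point.
Sat(A[a U EF (¬b ∨ a)]) = {n0, n2, n3, n4, n5}
Sat(EX A[a U EF (¬b ∨ a)]) = {s : some successor in {n0, n2, n3, n4, n5}} = {n0, n2, n3, n4}

{n0, n2, n3, n4}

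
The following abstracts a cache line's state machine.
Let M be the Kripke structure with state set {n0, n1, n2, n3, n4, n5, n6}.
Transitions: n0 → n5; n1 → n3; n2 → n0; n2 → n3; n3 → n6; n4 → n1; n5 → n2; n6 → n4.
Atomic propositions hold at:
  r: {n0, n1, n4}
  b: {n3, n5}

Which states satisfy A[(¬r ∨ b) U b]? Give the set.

Sat(¬r) = {n2, n3, n5, n6}
Sat(¬r ∨ b) = {n2, n3, n5, n6}
A[(¬r ∨ b) U b]: least fixpoint, start Z0 = Sat(b) = {n3, n5}, add states in Sat(¬r ∨ b) with every successor in Z. Already a fixed point.
Sat(A[(¬r ∨ b) U b]) = {n3, n5}

{n3, n5}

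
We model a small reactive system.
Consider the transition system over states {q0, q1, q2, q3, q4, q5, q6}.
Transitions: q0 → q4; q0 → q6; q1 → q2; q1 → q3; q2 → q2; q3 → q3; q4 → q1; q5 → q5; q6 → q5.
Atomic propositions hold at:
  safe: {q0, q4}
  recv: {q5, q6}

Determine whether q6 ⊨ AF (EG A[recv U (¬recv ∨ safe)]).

Sat(¬recv) = {q0, q1, q2, q3, q4}
Sat(¬recv ∨ safe) = {q0, q1, q2, q3, q4}
A[recv U (¬recv ∨ safe)]: least fixpoint, start Z0 = Sat((¬recv ∨ safe)) = {q0, q1, q2, q3, q4}, add states in Sat(recv) with every successor in Z. Already a fixed point.
Sat(A[recv U (¬recv ∨ safe)]) = {q0, q1, q2, q3, q4}
EG A[recv U (¬recv ∨ safe)]: greatest fixpoint, start Z0 = {q0, q1, q2, q3, q4}, keep only states in Sat with some successor in Z. Already a fixed point.
Sat(EG A[recv U (¬recv ∨ safe)]) = {q0, q1, q2, q3, q4}
AF (EG A[recv U (¬recv ∨ safe)]): least fixpoint, start Z0 = {q0, q1, q2, q3, q4}, add states with every successor in Z. Already a fixed point.
Sat(AF (EG A[recv U (¬recv ∨ safe)])) = {q0, q1, q2, q3, q4}
q6 ∉ Sat(AF (EG A[recv U (¬recv ∨ safe)])) = {q0, q1, q2, q3, q4}, so the formula does not hold at q6.

No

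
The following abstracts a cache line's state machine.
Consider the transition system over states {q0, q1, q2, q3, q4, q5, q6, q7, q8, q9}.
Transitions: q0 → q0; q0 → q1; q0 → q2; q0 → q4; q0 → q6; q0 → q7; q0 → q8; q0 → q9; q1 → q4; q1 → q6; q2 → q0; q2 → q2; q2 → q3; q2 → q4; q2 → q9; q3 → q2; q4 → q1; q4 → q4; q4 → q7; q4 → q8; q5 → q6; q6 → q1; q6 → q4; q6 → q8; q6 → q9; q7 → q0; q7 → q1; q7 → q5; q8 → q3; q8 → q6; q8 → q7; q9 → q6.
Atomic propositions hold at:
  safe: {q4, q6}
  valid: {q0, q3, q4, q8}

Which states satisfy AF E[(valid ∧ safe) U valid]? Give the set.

Sat(valid ∧ safe) = {q4}
E[(valid ∧ safe) U valid]: least fixpoint, start Z0 = Sat(valid) = {q0, q3, q4, q8}, add states in Sat(valid ∧ safe) with some successor in Z. Already a fixed point.
Sat(E[(valid ∧ safe) U valid]) = {q0, q3, q4, q8}
AF E[(valid ∧ safe) U valid]: least fixpoint, start Z0 = {q0, q3, q4, q8}, add states with every successor in Z. Already a fixed point.
Sat(AF E[(valid ∧ safe) U valid]) = {q0, q3, q4, q8}

{q0, q3, q4, q8}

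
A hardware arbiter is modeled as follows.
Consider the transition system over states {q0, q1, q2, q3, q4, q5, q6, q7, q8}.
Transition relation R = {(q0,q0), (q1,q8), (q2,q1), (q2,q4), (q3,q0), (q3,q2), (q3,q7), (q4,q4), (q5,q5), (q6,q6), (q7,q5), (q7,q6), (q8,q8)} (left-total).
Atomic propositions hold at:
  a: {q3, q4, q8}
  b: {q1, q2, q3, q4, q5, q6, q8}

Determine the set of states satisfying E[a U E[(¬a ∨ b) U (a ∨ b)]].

Sat(¬a) = {q0, q1, q2, q5, q6, q7}
Sat(¬a ∨ b) = {q0, q1, q2, q3, q4, q5, q6, q7, q8}
Sat(a ∨ b) = {q1, q2, q3, q4, q5, q6, q8}
E[(¬a ∨ b) U (a ∨ b)]: least fixpoint, start Z0 = Sat((a ∨ b)) = {q1, q2, q3, q4, q5, q6, q8}, add states in Sat(¬a ∨ b) with some successor in Z. Z1 = {q1, q2, q3, q4, q5, q6, q7, q8}; fixed.
Sat(E[(¬a ∨ b) U (a ∨ b)]) = {q1, q2, q3, q4, q5, q6, q7, q8}
E[a U E[(¬a ∨ b) U (a ∨ b)]]: least fixpoint, start Z0 = Sat(E[(¬a ∨ b) U (a ∨ b)]) = {q1, q2, q3, q4, q5, q6, q7, q8}, add states in Sat(a) with some successor in Z. Already a fixed point.
Sat(E[a U E[(¬a ∨ b) U (a ∨ b)]]) = {q1, q2, q3, q4, q5, q6, q7, q8}

{q1, q2, q3, q4, q5, q6, q7, q8}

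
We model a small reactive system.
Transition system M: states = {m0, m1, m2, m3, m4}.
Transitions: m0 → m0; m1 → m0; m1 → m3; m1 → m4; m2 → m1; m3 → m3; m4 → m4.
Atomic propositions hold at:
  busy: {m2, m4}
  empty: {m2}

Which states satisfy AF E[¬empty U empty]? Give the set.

Sat(¬empty) = {m0, m1, m3, m4}
E[¬empty U empty]: least fixpoint, start Z0 = Sat(empty) = {m2}, add states in Sat(¬empty) with some successor in Z. Already a fixed point.
Sat(E[¬empty U empty]) = {m2}
AF E[¬empty U empty]: least fixpoint, start Z0 = {m2}, add states with every successor in Z. Already a fixed point.
Sat(AF E[¬empty U empty]) = {m2}

{m2}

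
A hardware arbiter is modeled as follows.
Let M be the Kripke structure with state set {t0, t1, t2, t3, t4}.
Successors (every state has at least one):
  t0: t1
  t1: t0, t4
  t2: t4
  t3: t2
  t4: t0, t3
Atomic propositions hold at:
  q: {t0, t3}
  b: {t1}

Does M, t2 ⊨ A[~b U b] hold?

Sat(~b) = {t0, t2, t3, t4}
A[~b U b]: least fixpoint, start Z0 = Sat(b) = {t1}, add states in Sat(~b) with every successor in Z. Z1 = {t0, t1}; fixed.
Sat(A[~b U b]) = {t0, t1}
t2 ∉ Sat(A[~b U b]) = {t0, t1}, so the formula does not hold at t2.

No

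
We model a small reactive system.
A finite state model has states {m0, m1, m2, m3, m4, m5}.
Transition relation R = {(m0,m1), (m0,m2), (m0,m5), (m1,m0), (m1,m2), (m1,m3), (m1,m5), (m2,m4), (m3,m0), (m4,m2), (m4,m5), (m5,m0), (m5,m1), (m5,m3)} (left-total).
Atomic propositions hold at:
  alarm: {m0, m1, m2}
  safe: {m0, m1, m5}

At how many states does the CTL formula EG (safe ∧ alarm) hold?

2

Sat(safe ∧ alarm) = {m0, m1}
EG (safe ∧ alarm): greatest fixpoint, start Z0 = {m0, m1}, keep only states in Sat with some successor in Z. Already a fixed point.
Sat(EG (safe ∧ alarm)) = {m0, m1}
|Sat(EG (safe ∧ alarm))| = |{m0, m1}| = 2.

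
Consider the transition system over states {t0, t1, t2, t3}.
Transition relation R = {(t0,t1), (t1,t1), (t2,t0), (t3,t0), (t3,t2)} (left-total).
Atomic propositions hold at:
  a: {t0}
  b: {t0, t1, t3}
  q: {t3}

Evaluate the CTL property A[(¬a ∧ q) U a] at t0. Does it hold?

Yes

Sat(¬a) = {t1, t2, t3}
Sat(¬a ∧ q) = {t3}
A[(¬a ∧ q) U a]: least fixpoint, start Z0 = Sat(a) = {t0}, add states in Sat(¬a ∧ q) with every successor in Z. Already a fixed point.
Sat(A[(¬a ∧ q) U a]) = {t0}
t0 ∈ Sat(A[(¬a ∧ q) U a]) = {t0}, so the formula holds at t0.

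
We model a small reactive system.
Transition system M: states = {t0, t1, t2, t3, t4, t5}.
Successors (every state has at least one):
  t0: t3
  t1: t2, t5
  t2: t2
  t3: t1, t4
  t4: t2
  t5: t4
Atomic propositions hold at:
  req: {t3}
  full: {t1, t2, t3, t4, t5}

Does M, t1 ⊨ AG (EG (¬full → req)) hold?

Sat(¬full) = {t0}
Sat(¬full → req) = {t1, t2, t3, t4, t5}
EG (¬full → req): greatest fixpoint, start Z0 = {t1, t2, t3, t4, t5}, keep only states in Sat with some successor in Z. Already a fixed point.
Sat(EG (¬full → req)) = {t1, t2, t3, t4, t5}
AG (EG (¬full → req)): greatest fixpoint, start Z0 = {t1, t2, t3, t4, t5}, keep only states in Sat with every successor in Z. Already a fixed point.
Sat(AG (EG (¬full → req))) = {t1, t2, t3, t4, t5}
t1 ∈ Sat(AG (EG (¬full → req))) = {t1, t2, t3, t4, t5}, so the formula holds at t1.

Yes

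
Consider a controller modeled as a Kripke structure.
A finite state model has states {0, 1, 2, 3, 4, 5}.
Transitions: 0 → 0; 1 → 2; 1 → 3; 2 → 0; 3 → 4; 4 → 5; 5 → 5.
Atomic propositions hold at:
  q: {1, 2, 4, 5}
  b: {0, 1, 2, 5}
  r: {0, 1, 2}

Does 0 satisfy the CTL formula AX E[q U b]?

E[q U b]: least fixpoint, start Z0 = Sat(b) = {0, 1, 2, 5}, add states in Sat(q) with some successor in Z. Z1 = {0, 1, 2, 4, 5}; fixed.
Sat(E[q U b]) = {0, 1, 2, 4, 5}
Sat(AX E[q U b]) = {s : every successor in {0, 1, 2, 4, 5}} = {0, 2, 3, 4, 5}
0 ∈ Sat(AX E[q U b]) = {0, 2, 3, 4, 5}, so the formula holds at 0.

Yes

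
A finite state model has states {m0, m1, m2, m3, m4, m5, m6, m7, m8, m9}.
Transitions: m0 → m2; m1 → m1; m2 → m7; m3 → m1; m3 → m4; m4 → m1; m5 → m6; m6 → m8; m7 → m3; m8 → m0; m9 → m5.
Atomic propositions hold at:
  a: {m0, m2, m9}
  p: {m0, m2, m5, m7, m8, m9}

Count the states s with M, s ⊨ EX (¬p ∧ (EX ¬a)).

5

Sat(¬p) = {m1, m3, m4, m6}
Sat(¬a) = {m1, m3, m4, m5, m6, m7, m8}
Sat(EX ¬a) = {s : some successor in {m1, m3, m4, m5, m6, m7, m8}} = {m1, m2, m3, m4, m5, m6, m7, m9}
Sat(¬p ∧ (EX ¬a)) = {m1, m3, m4, m6}
Sat(EX (¬p ∧ (EX ¬a))) = {s : some successor in {m1, m3, m4, m6}} = {m1, m3, m4, m5, m7}
|Sat(EX (¬p ∧ (EX ¬a)))| = |{m1, m3, m4, m5, m7}| = 5.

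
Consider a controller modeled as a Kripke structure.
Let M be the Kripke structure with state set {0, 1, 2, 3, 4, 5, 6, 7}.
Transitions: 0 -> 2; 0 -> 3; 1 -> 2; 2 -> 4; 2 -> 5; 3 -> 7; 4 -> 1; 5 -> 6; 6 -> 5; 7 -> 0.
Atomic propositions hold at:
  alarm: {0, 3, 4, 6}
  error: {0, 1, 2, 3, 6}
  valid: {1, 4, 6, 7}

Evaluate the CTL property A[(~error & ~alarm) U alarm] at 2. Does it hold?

Sat(~error) = {4, 5, 7}
Sat(~alarm) = {1, 2, 5, 7}
Sat(~error & ~alarm) = {5, 7}
A[(~error & ~alarm) U alarm]: least fixpoint, start Z0 = Sat(alarm) = {0, 3, 4, 6}, add states in Sat(~error & ~alarm) with every successor in Z. Z1 = {0, 3, 4, 5, 6, 7}; fixed.
Sat(A[(~error & ~alarm) U alarm]) = {0, 3, 4, 5, 6, 7}
2 ∉ Sat(A[(~error & ~alarm) U alarm]) = {0, 3, 4, 5, 6, 7}, so the formula does not hold at 2.

No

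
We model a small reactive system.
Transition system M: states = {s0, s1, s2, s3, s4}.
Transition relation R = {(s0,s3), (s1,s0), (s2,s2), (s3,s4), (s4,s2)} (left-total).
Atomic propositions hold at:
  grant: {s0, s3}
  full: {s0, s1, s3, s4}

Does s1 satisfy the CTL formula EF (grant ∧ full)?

Sat(grant ∧ full) = {s0, s3}
EF (grant ∧ full): least fixpoint, start Z0 = {s0, s3}, add states with some successor in Z. Z1 = {s0, s1, s3}; fixed.
Sat(EF (grant ∧ full)) = {s0, s1, s3}
s1 ∈ Sat(EF (grant ∧ full)) = {s0, s1, s3}, so the formula holds at s1.

Yes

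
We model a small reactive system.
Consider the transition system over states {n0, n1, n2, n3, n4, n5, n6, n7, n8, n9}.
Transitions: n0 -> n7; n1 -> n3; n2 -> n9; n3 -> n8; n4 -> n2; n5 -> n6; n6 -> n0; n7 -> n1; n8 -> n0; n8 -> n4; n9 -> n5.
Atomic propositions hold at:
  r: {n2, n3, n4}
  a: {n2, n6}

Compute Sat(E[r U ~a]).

Sat(~a) = {n0, n1, n3, n4, n5, n7, n8, n9}
E[r U ~a]: least fixpoint, start Z0 = Sat(~a) = {n0, n1, n3, n4, n5, n7, n8, n9}, add states in Sat(r) with some successor in Z. Z1 = {n0, n1, n2, n3, n4, n5, n7, n8, n9}; fixed.
Sat(E[r U ~a]) = {n0, n1, n2, n3, n4, n5, n7, n8, n9}

{n0, n1, n2, n3, n4, n5, n7, n8, n9}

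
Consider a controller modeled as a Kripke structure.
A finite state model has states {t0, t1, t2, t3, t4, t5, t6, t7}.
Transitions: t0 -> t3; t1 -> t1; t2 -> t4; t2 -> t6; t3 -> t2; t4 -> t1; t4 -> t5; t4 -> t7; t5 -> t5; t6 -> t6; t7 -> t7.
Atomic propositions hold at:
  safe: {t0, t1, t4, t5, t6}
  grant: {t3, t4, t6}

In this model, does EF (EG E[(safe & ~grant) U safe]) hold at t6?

Yes

Sat(~grant) = {t0, t1, t2, t5, t7}
Sat(safe & ~grant) = {t0, t1, t5}
E[(safe & ~grant) U safe]: least fixpoint, start Z0 = Sat(safe) = {t0, t1, t4, t5, t6}, add states in Sat(safe & ~grant) with some successor in Z. Already a fixed point.
Sat(E[(safe & ~grant) U safe]) = {t0, t1, t4, t5, t6}
EG E[(safe & ~grant) U safe]: greatest fixpoint, start Z0 = {t0, t1, t4, t5, t6}, keep only states in Sat with some successor in Z. Z1 = {t1, t4, t5, t6}; fixed.
Sat(EG E[(safe & ~grant) U safe]) = {t1, t4, t5, t6}
EF (EG E[(safe & ~grant) U safe]): least fixpoint, start Z0 = {t1, t4, t5, t6}, add states with some successor in Z. Z1 = {t1, t2, t4, t5, t6}; Z2 = {t1, t2, t3, t4, t5, t6}; Z3 = {t0, t1, t2, t3, t4, t5, t6}; fixed.
Sat(EF (EG E[(safe & ~grant) U safe])) = {t0, t1, t2, t3, t4, t5, t6}
t6 ∈ Sat(EF (EG E[(safe & ~grant) U safe])) = {t0, t1, t2, t3, t4, t5, t6}, so the formula holds at t6.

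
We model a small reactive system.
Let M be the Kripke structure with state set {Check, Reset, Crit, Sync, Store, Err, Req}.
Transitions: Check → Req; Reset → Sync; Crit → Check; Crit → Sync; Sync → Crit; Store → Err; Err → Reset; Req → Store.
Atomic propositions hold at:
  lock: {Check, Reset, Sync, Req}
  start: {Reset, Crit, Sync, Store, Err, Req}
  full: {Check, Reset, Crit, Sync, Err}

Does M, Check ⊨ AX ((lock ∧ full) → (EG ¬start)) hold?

Yes

Sat(lock ∧ full) = {Check, Reset, Sync}
Sat(¬start) = {Check}
EG ¬start: greatest fixpoint, start Z0 = {Check}, keep only states in Sat with some successor in Z. Z1 = ∅; fixed.
Sat(EG ¬start) = ∅
Sat((lock ∧ full) → (EG ¬start)) = {Crit, Store, Err, Req}
Sat(AX ((lock ∧ full) → (EG ¬start))) = {s : every successor in {Crit, Store, Err, Req}} = {Check, Sync, Store, Req}
Check ∈ Sat(AX ((lock ∧ full) → (EG ¬start))) = {Check, Sync, Store, Req}, so the formula holds at Check.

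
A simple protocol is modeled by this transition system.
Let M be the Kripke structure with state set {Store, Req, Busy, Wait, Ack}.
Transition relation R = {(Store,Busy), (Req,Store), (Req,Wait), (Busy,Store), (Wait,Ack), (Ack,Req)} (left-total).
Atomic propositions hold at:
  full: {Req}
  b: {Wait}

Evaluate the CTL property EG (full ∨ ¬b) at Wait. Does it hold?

Sat(¬b) = {Store, Req, Busy, Ack}
Sat(full ∨ ¬b) = {Store, Req, Busy, Ack}
EG (full ∨ ¬b): greatest fixpoint, start Z0 = {Store, Req, Busy, Ack}, keep only states in Sat with some successor in Z. Already a fixed point.
Sat(EG (full ∨ ¬b)) = {Store, Req, Busy, Ack}
Wait ∉ Sat(EG (full ∨ ¬b)) = {Store, Req, Busy, Ack}, so the formula does not hold at Wait.

No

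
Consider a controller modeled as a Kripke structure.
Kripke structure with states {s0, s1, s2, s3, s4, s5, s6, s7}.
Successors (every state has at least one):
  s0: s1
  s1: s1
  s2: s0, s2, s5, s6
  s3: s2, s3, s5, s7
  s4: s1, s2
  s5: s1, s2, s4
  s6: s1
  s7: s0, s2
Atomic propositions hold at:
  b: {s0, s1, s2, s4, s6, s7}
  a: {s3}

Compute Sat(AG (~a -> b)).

{s0, s1, s6}

Sat(~a) = {s0, s1, s2, s4, s5, s6, s7}
Sat(~a -> b) = {s0, s1, s2, s3, s4, s6, s7}
AG (~a -> b): greatest fixpoint, start Z0 = {s0, s1, s2, s3, s4, s6, s7}, keep only states in Sat with every successor in Z. Z1 = {s0, s1, s4, s6, s7}; Z2 = {s0, s1, s6}; fixed.
Sat(AG (~a -> b)) = {s0, s1, s6}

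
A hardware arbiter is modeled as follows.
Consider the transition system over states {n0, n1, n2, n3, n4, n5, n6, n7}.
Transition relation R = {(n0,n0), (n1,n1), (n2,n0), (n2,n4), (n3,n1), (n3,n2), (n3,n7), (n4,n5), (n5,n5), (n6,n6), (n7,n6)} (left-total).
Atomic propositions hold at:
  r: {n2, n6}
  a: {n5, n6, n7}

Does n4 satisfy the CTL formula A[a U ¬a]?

Yes

Sat(¬a) = {n0, n1, n2, n3, n4}
A[a U ¬a]: least fixpoint, start Z0 = Sat(¬a) = {n0, n1, n2, n3, n4}, add states in Sat(a) with every successor in Z. Already a fixed point.
Sat(A[a U ¬a]) = {n0, n1, n2, n3, n4}
n4 ∈ Sat(A[a U ¬a]) = {n0, n1, n2, n3, n4}, so the formula holds at n4.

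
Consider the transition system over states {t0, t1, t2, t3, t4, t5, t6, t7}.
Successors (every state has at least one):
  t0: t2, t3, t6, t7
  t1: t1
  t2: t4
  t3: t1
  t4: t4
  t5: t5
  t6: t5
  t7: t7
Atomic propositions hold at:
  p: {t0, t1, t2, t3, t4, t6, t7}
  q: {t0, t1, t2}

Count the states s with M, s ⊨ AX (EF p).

EF p: least fixpoint, start Z0 = {t0, t1, t2, t3, t4, t6, t7}, add states with some successor in Z. Already a fixed point.
Sat(EF p) = {t0, t1, t2, t3, t4, t6, t7}
Sat(AX (EF p)) = {s : every successor in {t0, t1, t2, t3, t4, t6, t7}} = {t0, t1, t2, t3, t4, t7}
|Sat(AX (EF p))| = |{t0, t1, t2, t3, t4, t7}| = 6.

6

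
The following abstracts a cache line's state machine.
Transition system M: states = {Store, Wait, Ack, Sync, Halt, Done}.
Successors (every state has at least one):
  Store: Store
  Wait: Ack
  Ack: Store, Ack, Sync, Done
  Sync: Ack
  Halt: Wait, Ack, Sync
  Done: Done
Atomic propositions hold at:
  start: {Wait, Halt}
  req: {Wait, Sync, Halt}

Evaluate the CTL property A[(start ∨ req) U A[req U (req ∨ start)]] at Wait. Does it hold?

Sat(start ∨ req) = {Wait, Sync, Halt}
Sat(req ∨ start) = {Wait, Sync, Halt}
A[req U (req ∨ start)]: least fixpoint, start Z0 = Sat((req ∨ start)) = {Wait, Sync, Halt}, add states in Sat(req) with every successor in Z. Already a fixed point.
Sat(A[req U (req ∨ start)]) = {Wait, Sync, Halt}
A[(start ∨ req) U A[req U (req ∨ start)]]: least fixpoint, start Z0 = Sat(A[req U (req ∨ start)]) = {Wait, Sync, Halt}, add states in Sat(start ∨ req) with every successor in Z. Already a fixed point.
Sat(A[(start ∨ req) U A[req U (req ∨ start)]]) = {Wait, Sync, Halt}
Wait ∈ Sat(A[(start ∨ req) U A[req U (req ∨ start)]]) = {Wait, Sync, Halt}, so the formula holds at Wait.

Yes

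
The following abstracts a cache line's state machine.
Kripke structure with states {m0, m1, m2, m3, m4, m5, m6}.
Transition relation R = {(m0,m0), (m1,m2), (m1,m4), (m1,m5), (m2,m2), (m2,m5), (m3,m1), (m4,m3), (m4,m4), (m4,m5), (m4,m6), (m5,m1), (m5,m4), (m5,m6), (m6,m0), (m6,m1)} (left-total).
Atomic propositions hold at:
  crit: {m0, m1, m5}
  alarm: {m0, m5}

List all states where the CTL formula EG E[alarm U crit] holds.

E[alarm U crit]: least fixpoint, start Z0 = Sat(crit) = {m0, m1, m5}, add states in Sat(alarm) with some successor in Z. Already a fixed point.
Sat(E[alarm U crit]) = {m0, m1, m5}
EG E[alarm U crit]: greatest fixpoint, start Z0 = {m0, m1, m5}, keep only states in Sat with some successor in Z. Already a fixed point.
Sat(EG E[alarm U crit]) = {m0, m1, m5}

{m0, m1, m5}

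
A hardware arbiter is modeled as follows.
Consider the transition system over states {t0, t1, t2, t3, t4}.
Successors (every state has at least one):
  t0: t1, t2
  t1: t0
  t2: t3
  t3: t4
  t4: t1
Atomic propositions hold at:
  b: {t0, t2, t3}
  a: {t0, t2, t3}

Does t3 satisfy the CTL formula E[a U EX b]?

No

Sat(EX b) = {s : some successor in {t0, t2, t3}} = {t0, t1, t2}
E[a U EX b]: least fixpoint, start Z0 = Sat(EX b) = {t0, t1, t2}, add states in Sat(a) with some successor in Z. Already a fixed point.
Sat(E[a U EX b]) = {t0, t1, t2}
t3 ∉ Sat(E[a U EX b]) = {t0, t1, t2}, so the formula does not hold at t3.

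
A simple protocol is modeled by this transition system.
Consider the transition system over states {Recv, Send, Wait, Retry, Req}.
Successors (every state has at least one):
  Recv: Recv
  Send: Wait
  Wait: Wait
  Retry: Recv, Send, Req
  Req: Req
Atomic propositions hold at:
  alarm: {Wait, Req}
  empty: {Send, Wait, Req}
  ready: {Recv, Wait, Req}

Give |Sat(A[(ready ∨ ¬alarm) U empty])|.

3

Sat(¬alarm) = {Recv, Send, Retry}
Sat(ready ∨ ¬alarm) = {Recv, Send, Wait, Retry, Req}
A[(ready ∨ ¬alarm) U empty]: least fixpoint, start Z0 = Sat(empty) = {Send, Wait, Req}, add states in Sat(ready ∨ ¬alarm) with every successor in Z. Already a fixed point.
Sat(A[(ready ∨ ¬alarm) U empty]) = {Send, Wait, Req}
|Sat(A[(ready ∨ ¬alarm) U empty])| = |{Send, Wait, Req}| = 3.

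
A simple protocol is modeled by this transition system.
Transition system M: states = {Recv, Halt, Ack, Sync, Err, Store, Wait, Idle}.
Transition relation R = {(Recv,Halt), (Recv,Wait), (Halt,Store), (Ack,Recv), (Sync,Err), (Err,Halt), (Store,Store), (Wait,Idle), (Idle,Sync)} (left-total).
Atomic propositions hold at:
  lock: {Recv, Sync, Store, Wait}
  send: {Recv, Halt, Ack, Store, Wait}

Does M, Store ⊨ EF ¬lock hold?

No

Sat(¬lock) = {Halt, Ack, Err, Idle}
EF ¬lock: least fixpoint, start Z0 = {Halt, Ack, Err, Idle}, add states with some successor in Z. Z1 = {Recv, Halt, Ack, Sync, Err, Wait, Idle}; fixed.
Sat(EF ¬lock) = {Recv, Halt, Ack, Sync, Err, Wait, Idle}
Store ∉ Sat(EF ¬lock) = {Recv, Halt, Ack, Sync, Err, Wait, Idle}, so the formula does not hold at Store.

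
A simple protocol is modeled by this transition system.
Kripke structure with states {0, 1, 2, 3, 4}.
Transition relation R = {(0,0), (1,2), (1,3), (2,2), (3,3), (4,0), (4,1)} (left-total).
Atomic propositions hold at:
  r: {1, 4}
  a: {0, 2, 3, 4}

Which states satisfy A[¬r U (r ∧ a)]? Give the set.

Sat(¬r) = {0, 2, 3}
Sat(r ∧ a) = {4}
A[¬r U (r ∧ a)]: least fixpoint, start Z0 = Sat((r ∧ a)) = {4}, add states in Sat(¬r) with every successor in Z. Already a fixed point.
Sat(A[¬r U (r ∧ a)]) = {4}

{4}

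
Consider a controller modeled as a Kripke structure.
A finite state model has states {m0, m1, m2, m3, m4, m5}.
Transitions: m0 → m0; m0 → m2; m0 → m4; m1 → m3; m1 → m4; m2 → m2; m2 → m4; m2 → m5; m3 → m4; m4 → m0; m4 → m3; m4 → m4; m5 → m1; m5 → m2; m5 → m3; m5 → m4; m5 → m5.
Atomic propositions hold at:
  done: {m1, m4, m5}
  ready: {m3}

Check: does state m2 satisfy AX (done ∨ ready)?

No

Sat(done ∨ ready) = {m1, m3, m4, m5}
Sat(AX (done ∨ ready)) = {s : every successor in {m1, m3, m4, m5}} = {m1, m3}
m2 ∉ Sat(AX (done ∨ ready)) = {m1, m3}, so the formula does not hold at m2.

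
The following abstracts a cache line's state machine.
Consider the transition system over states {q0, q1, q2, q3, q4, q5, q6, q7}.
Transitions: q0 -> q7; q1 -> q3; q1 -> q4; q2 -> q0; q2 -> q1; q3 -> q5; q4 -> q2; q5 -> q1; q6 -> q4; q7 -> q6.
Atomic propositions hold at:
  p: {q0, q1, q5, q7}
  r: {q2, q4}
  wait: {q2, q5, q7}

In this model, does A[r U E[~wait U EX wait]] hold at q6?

Sat(~wait) = {q0, q1, q3, q4, q6}
Sat(EX wait) = {s : some successor in {q2, q5, q7}} = {q0, q3, q4}
E[~wait U EX wait]: least fixpoint, start Z0 = Sat(EX wait) = {q0, q3, q4}, add states in Sat(~wait) with some successor in Z. Z1 = {q0, q1, q3, q4, q6}; fixed.
Sat(E[~wait U EX wait]) = {q0, q1, q3, q4, q6}
A[r U E[~wait U EX wait]]: least fixpoint, start Z0 = Sat(E[~wait U EX wait]) = {q0, q1, q3, q4, q6}, add states in Sat(r) with every successor in Z. Z1 = {q0, q1, q2, q3, q4, q6}; fixed.
Sat(A[r U E[~wait U EX wait]]) = {q0, q1, q2, q3, q4, q6}
q6 ∈ Sat(A[r U E[~wait U EX wait]]) = {q0, q1, q2, q3, q4, q6}, so the formula holds at q6.

Yes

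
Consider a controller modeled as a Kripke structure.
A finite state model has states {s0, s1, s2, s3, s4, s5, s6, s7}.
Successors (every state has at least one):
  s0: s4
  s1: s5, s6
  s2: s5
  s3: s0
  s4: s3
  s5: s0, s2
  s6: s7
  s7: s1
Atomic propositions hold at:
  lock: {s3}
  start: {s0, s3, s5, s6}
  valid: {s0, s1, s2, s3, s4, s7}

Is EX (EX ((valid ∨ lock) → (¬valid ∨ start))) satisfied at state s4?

Sat(valid ∨ lock) = {s0, s1, s2, s3, s4, s7}
Sat(¬valid) = {s5, s6}
Sat(¬valid ∨ start) = {s0, s3, s5, s6}
Sat((valid ∨ lock) → (¬valid ∨ start)) = {s0, s3, s5, s6}
Sat(EX ((valid ∨ lock) → (¬valid ∨ start))) = {s : some successor in {s0, s3, s5, s6}} = {s1, s2, s3, s4, s5}
Sat(EX (EX ((valid ∨ lock) → (¬valid ∨ start)))) = {s : some successor in {s1, s2, s3, s4, s5}} = {s0, s1, s2, s4, s5, s7}
s4 ∈ Sat(EX (EX ((valid ∨ lock) → (¬valid ∨ start)))) = {s0, s1, s2, s4, s5, s7}, so the formula holds at s4.

Yes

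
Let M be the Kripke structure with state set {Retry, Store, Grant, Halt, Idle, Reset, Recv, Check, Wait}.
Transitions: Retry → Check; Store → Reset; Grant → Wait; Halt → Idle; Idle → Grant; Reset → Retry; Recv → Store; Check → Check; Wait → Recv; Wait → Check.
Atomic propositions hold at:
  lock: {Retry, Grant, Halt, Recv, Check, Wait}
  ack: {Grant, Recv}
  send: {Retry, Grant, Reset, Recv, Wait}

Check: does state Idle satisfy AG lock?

AG lock: greatest fixpoint, start Z0 = {Retry, Grant, Halt, Recv, Check, Wait}, keep only states in Sat with every successor in Z. Z1 = {Retry, Grant, Check, Wait}; Z2 = {Retry, Grant, Check}; Z3 = {Retry, Check}; fixed.
Sat(AG lock) = {Retry, Check}
Idle ∉ Sat(AG lock) = {Retry, Check}, so the formula does not hold at Idle.

No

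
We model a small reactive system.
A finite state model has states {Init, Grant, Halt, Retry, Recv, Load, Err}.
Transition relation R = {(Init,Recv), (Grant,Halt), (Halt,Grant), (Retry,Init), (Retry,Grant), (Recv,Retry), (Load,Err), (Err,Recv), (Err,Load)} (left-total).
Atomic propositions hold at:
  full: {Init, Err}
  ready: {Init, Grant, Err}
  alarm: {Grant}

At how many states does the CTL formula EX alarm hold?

Sat(EX alarm) = {s : some successor in {Grant}} = {Halt, Retry}
|Sat(EX alarm)| = |{Halt, Retry}| = 2.

2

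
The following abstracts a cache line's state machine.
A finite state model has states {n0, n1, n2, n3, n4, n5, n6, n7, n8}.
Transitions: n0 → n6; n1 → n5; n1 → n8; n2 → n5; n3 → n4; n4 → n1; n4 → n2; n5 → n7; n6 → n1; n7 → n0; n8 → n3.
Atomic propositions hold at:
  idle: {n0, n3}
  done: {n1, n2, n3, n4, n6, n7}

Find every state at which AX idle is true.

{n7, n8}

Sat(AX idle) = {s : every successor in {n0, n3}} = {n7, n8}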